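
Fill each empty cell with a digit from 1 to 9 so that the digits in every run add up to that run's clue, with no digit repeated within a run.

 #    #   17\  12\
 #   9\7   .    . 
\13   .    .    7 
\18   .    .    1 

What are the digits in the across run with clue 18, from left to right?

8 9 1

R1C3 = 12 − 8 = 4 completes the 12 down.
R3C1 = 8: the only remaining digit allowed by both the 18 across and the 9 down.
R3C2 = 18 − 9 = 9 completes the 18 across.
R1C2 = 7 − 4 = 3 completes the 7 across.
R2C1 = 9 − 8 = 1 completes the 9 down.
R2C2 = 13 − 8 = 5 completes the 13 across.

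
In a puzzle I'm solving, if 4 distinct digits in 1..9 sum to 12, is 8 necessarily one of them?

No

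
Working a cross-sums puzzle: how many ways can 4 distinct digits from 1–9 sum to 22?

4 distinct digits from 1–9 sum between 10 and 30.

11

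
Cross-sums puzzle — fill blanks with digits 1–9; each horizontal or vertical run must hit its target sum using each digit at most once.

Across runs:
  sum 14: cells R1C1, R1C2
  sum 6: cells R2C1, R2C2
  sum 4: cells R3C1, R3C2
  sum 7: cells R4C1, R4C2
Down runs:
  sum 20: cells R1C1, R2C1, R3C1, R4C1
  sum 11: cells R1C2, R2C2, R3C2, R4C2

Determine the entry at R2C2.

2

4 in 2 cells must be {1,3}; 11 in 4 cells must be {1,2,3,5}.
Only 5 fits R1C2 under both its across sum 14 and down sum 11.
R1C1 = 14 − 5 = 9 completes the 14 across.
Nothing is forced directly, so branch on R2C2, whose candidates are 1 or 2. If R2C2 = 1: that forces R2C1 = 5, after which R3C1 would have to be in {1,3} for the 4 across but in {2,4} for the 20 down — contradiction. So R2C2 = 2.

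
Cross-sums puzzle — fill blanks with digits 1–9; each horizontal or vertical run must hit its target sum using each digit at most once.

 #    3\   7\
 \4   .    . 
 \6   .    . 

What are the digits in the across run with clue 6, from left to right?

4 in 2 cells must be {1,3}; 3 in 2 cells must be {1,2}.
The 4 across and the 3 down share only 1, so R1C1 = 1.
R1C2 = 4 − 1 = 3 completes the 4 across.
R2C1 = 3 − 1 = 2 completes the 3 down.
R2C2 = 6 − 2 = 4 completes the 6 across.

2, 4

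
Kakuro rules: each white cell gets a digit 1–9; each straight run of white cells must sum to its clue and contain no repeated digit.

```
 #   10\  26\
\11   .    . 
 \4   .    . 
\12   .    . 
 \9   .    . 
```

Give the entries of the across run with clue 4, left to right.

4 in 2 cells must be {1,3}; 10 in 4 cells must be {1,2,3,4}.
Only 3 fits R2C2 under both its across sum 4 and down sum 26.
R2C1 = 4 − 3 = 1 completes the 4 across.

1 3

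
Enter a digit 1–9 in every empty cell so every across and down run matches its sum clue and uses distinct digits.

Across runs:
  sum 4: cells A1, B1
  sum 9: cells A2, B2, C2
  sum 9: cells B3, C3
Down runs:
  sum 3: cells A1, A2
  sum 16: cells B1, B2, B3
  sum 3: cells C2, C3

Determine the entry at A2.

2

4 in 2 cells must be {1,3}; 3 in 2 cells must be {1,2}.
The 4 across and the 3 down share only 1, so A1 = 1.
B1 = 4 − 1 = 3 completes the 4 across.
A2 = 3 − 1 = 2 completes the 3 down.
C2 = 1: the only remaining digit allowed by both the 9 across and the 3 down.
C3 = 3 − 1 = 2 completes the 3 down.
B2 = 9 − 3 = 6 completes the 9 across.
B3 = 9 − 2 = 7 completes the 9 across.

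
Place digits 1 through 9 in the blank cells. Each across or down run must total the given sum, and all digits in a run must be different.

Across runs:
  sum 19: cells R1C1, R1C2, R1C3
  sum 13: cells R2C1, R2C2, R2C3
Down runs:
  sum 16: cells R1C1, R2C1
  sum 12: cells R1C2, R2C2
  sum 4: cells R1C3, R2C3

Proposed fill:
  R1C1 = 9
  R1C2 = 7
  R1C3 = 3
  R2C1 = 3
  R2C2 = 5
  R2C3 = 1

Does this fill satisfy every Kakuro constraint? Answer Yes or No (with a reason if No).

No — the across run R2C1–R2C3 sums to 9, not 13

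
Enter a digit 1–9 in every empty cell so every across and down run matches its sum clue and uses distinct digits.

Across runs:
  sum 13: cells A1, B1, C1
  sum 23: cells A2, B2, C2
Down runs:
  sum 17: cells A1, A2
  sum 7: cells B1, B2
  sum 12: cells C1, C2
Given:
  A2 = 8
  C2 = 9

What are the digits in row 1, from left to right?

23 in 3 cells must be {6,8,9}; 17 in 2 cells must be {8,9}.
A1 = 17 − 8 = 9 completes the 17 down.
C1 = 12 − 9 = 3 completes the 12 down.
B2 = 23 − 17 = 6 completes the 23 across.
B1 = 13 − 12 = 1 completes the 13 across.

9 1 3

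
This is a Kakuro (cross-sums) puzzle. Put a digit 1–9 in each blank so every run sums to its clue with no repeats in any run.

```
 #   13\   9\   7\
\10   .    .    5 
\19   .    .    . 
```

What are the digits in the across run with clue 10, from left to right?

Given what's placed, R1C1 must be 4 to fit the 10 across and 13 down.
R1C2 = 10 − 9 = 1 completes the 10 across.
R2C1 = 13 − 4 = 9 completes the 13 down.
R2C2 = 9 − 1 = 8 completes the 9 down.
R2C3 = 19 − 17 = 2 completes the 19 across.

4 1 5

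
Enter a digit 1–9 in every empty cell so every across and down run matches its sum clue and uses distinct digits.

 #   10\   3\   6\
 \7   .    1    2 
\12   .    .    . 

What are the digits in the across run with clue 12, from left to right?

6 2 4

7 in 3 cells must be {1,2,4}; 3 in 2 cells must be {1,2}.
R1C1 = 7 − 3 = 4 completes the 7 across.
R2C1 = 10 − 4 = 6 completes the 10 down.
R2C2 = 3 − 1 = 2 completes the 3 down.
R2C3 = 12 − 8 = 4 completes the 12 across.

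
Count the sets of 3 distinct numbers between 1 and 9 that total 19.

5

3 distinct digits from 1–9 sum between 6 and 24.
Enumerating: {2,8,9}, {3,7,9}, {4,6,9}, {4,7,8}, {5,6,8}.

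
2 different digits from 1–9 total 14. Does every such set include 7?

Counterexample: {5,9} sums to 14 without using 7.

No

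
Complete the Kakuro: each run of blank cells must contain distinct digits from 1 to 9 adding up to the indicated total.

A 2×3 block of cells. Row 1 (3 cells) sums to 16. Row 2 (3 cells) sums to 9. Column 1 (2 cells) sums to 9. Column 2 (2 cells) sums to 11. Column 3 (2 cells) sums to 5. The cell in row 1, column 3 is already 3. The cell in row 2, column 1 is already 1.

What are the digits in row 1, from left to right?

8 5 3

(1,1) = 9 − 1 = 8 completes the 9 down.
(1,2) = 16 − 11 = 5 completes the 16 across.
(2,2) = 11 − 5 = 6 completes the 11 down.
(2,3) = 9 − 7 = 2 completes the 9 across.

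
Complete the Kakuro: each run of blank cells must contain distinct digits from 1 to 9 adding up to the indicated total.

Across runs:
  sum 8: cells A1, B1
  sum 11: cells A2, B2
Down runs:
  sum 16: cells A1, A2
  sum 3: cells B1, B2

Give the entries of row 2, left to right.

9 2

16 in 2 cells must be {7,9}; 3 in 2 cells must be {1,2}.
The 8 across and the 16 down share only 7, so A1 = 7.
B1 = 8 − 7 = 1 completes the 8 across.
A2 = 16 − 7 = 9 completes the 16 down.
B2 = 11 − 9 = 2 completes the 11 across.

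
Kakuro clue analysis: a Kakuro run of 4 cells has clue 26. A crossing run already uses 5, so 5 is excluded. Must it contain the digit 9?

Every partition of 26 into 4 distinct digits under that restriction includes 9: {2,7,8,9}, {3,6,8,9}, {4,6,7,9}.

Yes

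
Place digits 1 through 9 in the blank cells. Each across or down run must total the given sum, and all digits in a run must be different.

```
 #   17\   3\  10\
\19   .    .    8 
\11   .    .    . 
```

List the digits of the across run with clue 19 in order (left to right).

9, 2, 8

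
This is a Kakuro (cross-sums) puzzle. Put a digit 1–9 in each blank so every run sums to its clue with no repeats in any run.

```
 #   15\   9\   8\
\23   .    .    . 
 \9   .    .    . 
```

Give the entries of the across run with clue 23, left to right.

9 8 6

23 in 3 cells must be {6,8,9}.
The 23 across and the 8 down share only 6, so R1C3 = 6.
The 9 across and the 15 down share only 6, so R2C1 = 6.
R2C3 = 8 − 6 = 2 completes the 8 down.
R1C1 = 15 − 6 = 9 completes the 15 down.
R1C2 = 23 − 15 = 8 completes the 23 across.
R2C2 = 9 − 8 = 1 completes the 9 across.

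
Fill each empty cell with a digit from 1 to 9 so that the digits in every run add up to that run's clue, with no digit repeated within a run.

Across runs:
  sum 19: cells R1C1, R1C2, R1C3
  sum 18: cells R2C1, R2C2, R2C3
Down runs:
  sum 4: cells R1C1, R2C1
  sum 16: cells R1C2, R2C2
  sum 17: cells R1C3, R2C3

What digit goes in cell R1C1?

3

4 in 2 cells must be {1,3}; 16 in 2 cells must be {7,9}; 17 in 2 cells must be {8,9}.
The 19 across and the 4 down share only 3, so R1C1 = 3.
Given what's placed, R1C3 must be 9 to fit the 19 across and 17 down.
R2C1 = 4 − 3 = 1 completes the 4 down.
R2C2 = 9: the only remaining digit allowed by both the 18 across and the 16 down.
R2C3 = 18 − 10 = 8 completes the 18 across.
R1C2 = 19 − 12 = 7 completes the 19 across.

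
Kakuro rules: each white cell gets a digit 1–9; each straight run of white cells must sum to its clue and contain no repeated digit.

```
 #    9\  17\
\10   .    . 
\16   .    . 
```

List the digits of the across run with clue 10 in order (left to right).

16 in 2 cells must be {7,9}; 17 in 2 cells must be {8,9}.
The 16 across and the 9 down share only 7, so R2C1 = 7.
R2C2 = 16 − 7 = 9 completes the 16 across.
R1C1 = 9 − 7 = 2 completes the 9 down.
R1C2 = 10 − 2 = 8 completes the 10 across.

2 8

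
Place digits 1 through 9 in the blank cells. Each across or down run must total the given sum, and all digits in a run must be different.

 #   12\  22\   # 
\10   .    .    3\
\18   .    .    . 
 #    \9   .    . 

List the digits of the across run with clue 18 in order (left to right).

3 in 2 cells must be {1,2}.
Nothing is forced directly, so branch on R2C3, whose candidates are 1 or 2. If R2C3 = 2: that forces R3C3 = 1, R3C2 = 8, R1C2 = 9, after which R2C2 would have to be in {7,9} for the 18 across but in {5} for the 22 down — contradiction. So R2C3 = 1.
R3C3 = 3 − 1 = 2 completes the 3 down.
R3C2 = 9 − 2 = 7 completes the 9 across.
R2C2 = 9: the only remaining digit allowed by both the 18 across and the 22 down.
R1C2 = 22 − 16 = 6 completes the 22 down.
R2C1 = 18 − 10 = 8 completes the 18 across.
R1C1 = 10 − 6 = 4 completes the 10 across.

8, 9, 1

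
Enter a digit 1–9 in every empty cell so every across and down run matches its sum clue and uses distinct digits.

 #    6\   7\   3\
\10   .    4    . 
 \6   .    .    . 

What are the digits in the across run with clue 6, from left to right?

1 3 2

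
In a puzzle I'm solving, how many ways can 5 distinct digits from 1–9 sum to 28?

5 distinct digits from 1–9 sum between 15 and 35.

9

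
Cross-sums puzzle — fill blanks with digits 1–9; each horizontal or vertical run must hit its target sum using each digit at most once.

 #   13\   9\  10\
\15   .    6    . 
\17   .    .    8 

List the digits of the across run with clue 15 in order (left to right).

7 6 2

R1C3 = 10 − 8 = 2 completes the 10 down.
R2C2 = 9 − 6 = 3 completes the 9 down.
R1C1 = 15 − 8 = 7 completes the 15 across.
R2C1 = 17 − 11 = 6 completes the 17 across.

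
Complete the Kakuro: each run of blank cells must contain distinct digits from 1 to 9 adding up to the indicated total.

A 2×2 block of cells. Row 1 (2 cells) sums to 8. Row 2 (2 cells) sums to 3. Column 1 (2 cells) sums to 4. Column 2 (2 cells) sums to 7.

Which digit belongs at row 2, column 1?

1

3 in 2 cells must be {1,2}; 4 in 2 cells must be {1,3}.
The 3 across and the 4 down share only 1, so (2,1) = 1.
(2,2) = 3 − 1 = 2 completes the 3 across.
(1,1) = 4 − 1 = 3 completes the 4 down.
(1,2) = 8 − 3 = 5 completes the 8 across.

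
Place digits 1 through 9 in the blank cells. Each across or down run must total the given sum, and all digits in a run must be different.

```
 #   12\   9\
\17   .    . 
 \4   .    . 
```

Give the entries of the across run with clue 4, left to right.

3, 1

17 in 2 cells must be {8,9}; 4 in 2 cells must be {1,3}.
The 17 across and the 9 down share only 8, so R1C2 = 8.
The 4 across and the 12 down share only 3, so R2C1 = 3.
R2C2 = 4 − 3 = 1 completes the 4 across.
R1C1 = 17 − 8 = 9 completes the 17 across.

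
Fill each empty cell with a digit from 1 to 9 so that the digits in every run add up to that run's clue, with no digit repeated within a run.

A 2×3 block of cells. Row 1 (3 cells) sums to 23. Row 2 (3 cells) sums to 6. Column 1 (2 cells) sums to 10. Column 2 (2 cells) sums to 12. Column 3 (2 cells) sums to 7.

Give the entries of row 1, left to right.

23 in 3 cells must be {6,8,9}; 6 in 3 cells must be {1,2,3}.
The 23 across and the 7 down share only 6, so (1,3) = 6.
The 6 across and the 12 down share only 3, so (2,2) = 3.
(2,3) = 7 − 6 = 1 completes the 7 down.
(1,2) = 12 − 3 = 9 completes the 12 down.
(2,1) = 6 − 4 = 2 completes the 6 across.
(1,1) = 23 − 15 = 8 completes the 23 across.

8 9 6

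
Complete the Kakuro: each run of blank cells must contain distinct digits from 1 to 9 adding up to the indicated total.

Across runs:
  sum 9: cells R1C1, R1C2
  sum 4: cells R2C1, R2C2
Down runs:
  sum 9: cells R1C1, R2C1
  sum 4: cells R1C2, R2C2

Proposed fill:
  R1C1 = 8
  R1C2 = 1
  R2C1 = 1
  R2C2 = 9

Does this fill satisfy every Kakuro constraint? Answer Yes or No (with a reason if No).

No — the down run R1C2–R2C2 sums to 10, not 4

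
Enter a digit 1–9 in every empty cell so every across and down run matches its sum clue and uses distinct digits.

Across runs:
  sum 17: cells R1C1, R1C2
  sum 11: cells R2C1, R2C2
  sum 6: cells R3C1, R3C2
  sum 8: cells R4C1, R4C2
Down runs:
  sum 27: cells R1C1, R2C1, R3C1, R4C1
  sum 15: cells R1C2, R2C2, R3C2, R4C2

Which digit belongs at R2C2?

4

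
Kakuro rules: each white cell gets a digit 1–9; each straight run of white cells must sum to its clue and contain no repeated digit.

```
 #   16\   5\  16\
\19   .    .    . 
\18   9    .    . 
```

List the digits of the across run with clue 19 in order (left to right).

7 3 9

16 in 2 cells must be {7,9}.
R1C1 = 16 − 9 = 7 completes the 16 down.
Given what's placed, R1C3 must be 9 to fit the 19 across and 16 down.
R2C3 = 16 − 9 = 7 completes the 16 down.
R1C2 = 19 − 16 = 3 completes the 19 across.
R2C2 = 18 − 16 = 2 completes the 18 across.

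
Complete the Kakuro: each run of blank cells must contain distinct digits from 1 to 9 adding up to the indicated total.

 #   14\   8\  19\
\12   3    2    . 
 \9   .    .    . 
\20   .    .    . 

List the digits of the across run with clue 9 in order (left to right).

5 1 3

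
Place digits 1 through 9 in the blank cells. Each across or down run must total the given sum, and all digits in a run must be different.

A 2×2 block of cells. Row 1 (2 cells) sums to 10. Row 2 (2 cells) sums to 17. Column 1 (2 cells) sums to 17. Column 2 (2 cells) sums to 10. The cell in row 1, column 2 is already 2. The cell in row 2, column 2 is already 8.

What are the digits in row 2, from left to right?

9 8

17 in 2 cells must be {8,9}.
(1,1) = 10 − 2 = 8 completes the 10 across.
(2,1) = 17 − 8 = 9 completes the 17 across.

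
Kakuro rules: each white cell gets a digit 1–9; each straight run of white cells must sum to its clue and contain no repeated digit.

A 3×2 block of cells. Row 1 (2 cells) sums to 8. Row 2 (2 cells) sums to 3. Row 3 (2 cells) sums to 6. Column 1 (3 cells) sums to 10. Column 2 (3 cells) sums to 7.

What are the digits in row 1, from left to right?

3 in 2 cells must be {1,2}; 7 in 3 cells must be {1,2,4}.
Nothing is forced directly, so branch on (1,2), whose candidates are 1 or 2. If (1,2) = 2: that forces (1,1) = 6, (2,1) = 1, after which (2,2) would have to be in {2} for the 3 across but in {1,4} for the 7 down — contradiction. So (1,2) = 1.
(1,1) = 8 − 1 = 7 completes the 8 across.
Given what's placed, (2,2) must be 2 to fit the 3 across and 7 down.
(3,2) = 7 − 3 = 4 completes the 7 down.
(2,1) = 3 − 2 = 1 completes the 3 across.
(3,1) = 6 − 4 = 2 completes the 6 across.

7 1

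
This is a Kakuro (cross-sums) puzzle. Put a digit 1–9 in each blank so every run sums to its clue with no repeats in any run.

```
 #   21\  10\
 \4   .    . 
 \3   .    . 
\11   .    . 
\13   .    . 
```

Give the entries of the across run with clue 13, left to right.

4 in 2 cells must be {1,3}; 3 in 2 cells must be {1,2}; 10 in 4 cells must be {1,2,3,4}.
Only 4 fits R4C2 under both its across sum 13 and down sum 10.
R4C1 = 13 − 4 = 9 completes the 13 across.

9 4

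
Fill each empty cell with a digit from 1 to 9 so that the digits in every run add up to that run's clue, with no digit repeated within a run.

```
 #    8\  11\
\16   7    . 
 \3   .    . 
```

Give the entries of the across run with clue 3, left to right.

16 in 2 cells must be {7,9}; 3 in 2 cells must be {1,2}.
R1C2 = 16 − 7 = 9 completes the 16 across.
R2C1 = 8 − 7 = 1 completes the 8 down.
R2C2 = 3 − 1 = 2 completes the 3 across.

1, 2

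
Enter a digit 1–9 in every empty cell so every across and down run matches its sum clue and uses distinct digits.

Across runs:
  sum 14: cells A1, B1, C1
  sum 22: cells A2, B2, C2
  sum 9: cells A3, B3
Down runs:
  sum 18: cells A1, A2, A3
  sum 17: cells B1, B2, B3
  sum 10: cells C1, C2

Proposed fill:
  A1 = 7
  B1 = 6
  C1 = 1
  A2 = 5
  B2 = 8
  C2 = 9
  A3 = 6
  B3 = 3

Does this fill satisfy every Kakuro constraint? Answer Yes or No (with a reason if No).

Across: 7+6+1=14; 5+8+9=22; 6+3=9. Down: 7+5+6=18; 6+8+3=17; 1+9=10. No digit repeats within any run.

Yes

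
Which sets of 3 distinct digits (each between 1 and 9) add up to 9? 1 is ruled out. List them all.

{2,3,4}

3 distinct digits from 1–9 sum between 6 and 24.
Dropping sets that contain 1.
Only one set works: {2,3,4}.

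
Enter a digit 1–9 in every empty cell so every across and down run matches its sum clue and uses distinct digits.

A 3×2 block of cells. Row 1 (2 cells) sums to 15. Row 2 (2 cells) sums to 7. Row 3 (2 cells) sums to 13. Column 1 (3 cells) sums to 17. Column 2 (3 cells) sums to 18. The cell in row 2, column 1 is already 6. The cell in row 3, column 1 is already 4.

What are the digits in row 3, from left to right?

4 9

(1,1) = 17 − 10 = 7 completes the 17 down.
(1,2) = 15 − 7 = 8 completes the 15 across.
(2,2) = 7 − 6 = 1 completes the 7 across.
(3,2) = 13 − 4 = 9 completes the 13 across.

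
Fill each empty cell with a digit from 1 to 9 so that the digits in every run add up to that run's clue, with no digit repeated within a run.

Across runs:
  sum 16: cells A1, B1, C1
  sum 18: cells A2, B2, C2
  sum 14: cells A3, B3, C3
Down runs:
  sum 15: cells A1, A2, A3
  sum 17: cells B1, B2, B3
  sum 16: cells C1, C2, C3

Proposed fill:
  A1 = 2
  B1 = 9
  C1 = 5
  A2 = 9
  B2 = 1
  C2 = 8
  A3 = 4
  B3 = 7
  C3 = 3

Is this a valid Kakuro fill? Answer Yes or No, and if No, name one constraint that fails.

Across: 2+9+5=16; 9+1+8=18; 4+7+3=14. Down: 2+9+4=15; 9+1+7=17; 5+8+3=16. No digit repeats within any run.

Yes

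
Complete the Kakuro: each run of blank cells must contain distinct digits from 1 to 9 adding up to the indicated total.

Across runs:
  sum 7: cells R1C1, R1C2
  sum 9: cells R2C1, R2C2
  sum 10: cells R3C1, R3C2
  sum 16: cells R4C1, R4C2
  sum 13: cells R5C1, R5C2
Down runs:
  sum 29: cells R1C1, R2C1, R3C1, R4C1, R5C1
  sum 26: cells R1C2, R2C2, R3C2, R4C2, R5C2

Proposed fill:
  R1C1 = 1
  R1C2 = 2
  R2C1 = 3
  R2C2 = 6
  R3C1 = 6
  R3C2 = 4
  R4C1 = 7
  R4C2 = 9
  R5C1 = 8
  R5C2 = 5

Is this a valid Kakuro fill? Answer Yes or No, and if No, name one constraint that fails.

No — the across run R1C1–R1C2 sums to 3, not 7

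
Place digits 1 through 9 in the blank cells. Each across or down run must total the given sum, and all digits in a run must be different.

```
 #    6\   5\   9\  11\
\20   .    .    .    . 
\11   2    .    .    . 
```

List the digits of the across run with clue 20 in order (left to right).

4 2 8 6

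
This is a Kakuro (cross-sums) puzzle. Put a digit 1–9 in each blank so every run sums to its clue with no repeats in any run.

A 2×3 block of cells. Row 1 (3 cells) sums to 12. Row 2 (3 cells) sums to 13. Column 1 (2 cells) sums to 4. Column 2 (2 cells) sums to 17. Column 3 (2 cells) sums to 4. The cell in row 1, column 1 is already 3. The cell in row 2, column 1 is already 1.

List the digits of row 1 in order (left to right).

3 8 1

4 in 2 cells must be {1,3}; 17 in 2 cells must be {8,9}.
(1,2) = 8: the only remaining digit allowed by both the 12 across and the 17 down.
(1,3) = 12 − 11 = 1 completes the 12 across.
(2,2) = 17 − 8 = 9 completes the 17 down.
(2,3) = 13 − 10 = 3 completes the 13 across.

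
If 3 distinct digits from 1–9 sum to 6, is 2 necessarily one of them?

Yes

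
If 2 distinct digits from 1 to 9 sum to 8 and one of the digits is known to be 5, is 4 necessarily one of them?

No

The only way to make 8 from 2 distinct digits under that restriction is {3,5}, which does not contain 4.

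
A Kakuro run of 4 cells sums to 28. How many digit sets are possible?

2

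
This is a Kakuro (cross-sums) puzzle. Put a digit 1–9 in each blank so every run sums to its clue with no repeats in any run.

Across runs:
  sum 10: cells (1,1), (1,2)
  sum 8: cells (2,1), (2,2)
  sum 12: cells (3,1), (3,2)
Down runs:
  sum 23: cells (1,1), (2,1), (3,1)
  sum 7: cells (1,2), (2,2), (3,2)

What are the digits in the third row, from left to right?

23 in 3 cells must be {6,8,9}; 7 in 3 cells must be {1,2,4}.
The 8 across and the 23 down share only 6, so (2,1) = 6.
(2,2) = 8 − 6 = 2 completes the 8 across.
Given what's placed, (3,2) must be 4 to fit the 12 across and 7 down.
(1,2) = 7 − 6 = 1 completes the 7 down.
(3,1) = 12 − 4 = 8 completes the 12 across.
(1,1) = 10 − 1 = 9 completes the 10 across.

8 4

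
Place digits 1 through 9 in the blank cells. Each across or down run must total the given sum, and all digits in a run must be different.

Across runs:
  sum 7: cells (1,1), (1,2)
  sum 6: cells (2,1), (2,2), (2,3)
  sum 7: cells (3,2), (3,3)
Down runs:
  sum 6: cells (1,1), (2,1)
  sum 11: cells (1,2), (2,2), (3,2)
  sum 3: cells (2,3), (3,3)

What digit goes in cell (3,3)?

1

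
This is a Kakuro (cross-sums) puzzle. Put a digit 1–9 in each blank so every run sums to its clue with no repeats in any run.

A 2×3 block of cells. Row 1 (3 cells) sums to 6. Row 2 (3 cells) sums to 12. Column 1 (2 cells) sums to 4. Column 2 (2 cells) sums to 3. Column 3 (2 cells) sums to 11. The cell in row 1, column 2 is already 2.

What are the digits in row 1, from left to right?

6 in 3 cells must be {1,2,3}; 4 in 2 cells must be {1,3}; 3 in 2 cells must be {1,2}.
Given what's placed, (1,3) must be 3 to fit the 6 across and 11 down.
(2,2) = 3 − 2 = 1 completes the 3 down.
(2,3) = 11 − 3 = 8 completes the 11 down.
(1,1) = 6 − 5 = 1 completes the 6 across.
(2,1) = 12 − 9 = 3 completes the 12 across.

1 2 3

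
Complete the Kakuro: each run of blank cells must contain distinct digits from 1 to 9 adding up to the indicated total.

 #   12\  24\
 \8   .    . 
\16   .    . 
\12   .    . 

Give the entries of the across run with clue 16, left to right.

16 in 2 cells must be {7,9}; 24 in 3 cells must be {7,8,9}.
The 8 across and the 24 down share only 7, so R1C2 = 7.
Given what's placed, R2C2 must be 9 to fit the 16 across and 24 down.
R3C2 = 24 − 16 = 8 completes the 24 down.
R1C1 = 8 − 7 = 1 completes the 8 across.
R2C1 = 16 − 9 = 7 completes the 16 across.
R3C1 = 12 − 8 = 4 completes the 12 across.

7 9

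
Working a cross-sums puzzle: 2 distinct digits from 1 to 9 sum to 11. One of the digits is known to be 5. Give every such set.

{5,6}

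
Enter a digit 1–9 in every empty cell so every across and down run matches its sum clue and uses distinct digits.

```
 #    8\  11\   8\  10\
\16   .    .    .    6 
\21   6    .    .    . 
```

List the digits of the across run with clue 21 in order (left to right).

R1C1 = 8 − 6 = 2 completes the 8 down.
R2C4 = 10 − 6 = 4 completes the 10 down.
No cell is forced outright now. R2C3 can only be 2 or 3 (the digits allowed by both its 21 across and its 8 down). If R2C3 = 2: then R1C3 would have to be in {1,3,5,7} for the 16 across but in {6} for the 8 down — contradiction. So R2C3 = 3.
R1C3 = 8 − 3 = 5 completes the 8 down.
R2C2 = 21 − 13 = 8 completes the 21 across.
R1C2 = 16 − 13 = 3 completes the 16 across.

6 8 3 4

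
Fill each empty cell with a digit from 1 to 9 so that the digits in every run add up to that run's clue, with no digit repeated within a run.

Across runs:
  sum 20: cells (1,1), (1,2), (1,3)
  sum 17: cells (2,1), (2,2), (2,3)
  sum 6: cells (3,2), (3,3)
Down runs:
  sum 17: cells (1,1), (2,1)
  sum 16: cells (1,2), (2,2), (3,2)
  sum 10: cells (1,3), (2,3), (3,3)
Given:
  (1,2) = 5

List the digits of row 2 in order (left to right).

9, 7, 1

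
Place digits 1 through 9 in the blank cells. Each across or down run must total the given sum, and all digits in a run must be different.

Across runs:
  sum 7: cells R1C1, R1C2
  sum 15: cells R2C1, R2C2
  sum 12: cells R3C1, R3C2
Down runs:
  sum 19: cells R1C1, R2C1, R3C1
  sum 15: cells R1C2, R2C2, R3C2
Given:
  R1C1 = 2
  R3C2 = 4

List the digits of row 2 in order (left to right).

R1C2 = 7 − 2 = 5 completes the 7 across.
R2C2 = 15 − 9 = 6 completes the 15 down.
R3C1 = 12 − 4 = 8 completes the 12 across.
R2C1 = 15 − 6 = 9 completes the 15 across.

9 6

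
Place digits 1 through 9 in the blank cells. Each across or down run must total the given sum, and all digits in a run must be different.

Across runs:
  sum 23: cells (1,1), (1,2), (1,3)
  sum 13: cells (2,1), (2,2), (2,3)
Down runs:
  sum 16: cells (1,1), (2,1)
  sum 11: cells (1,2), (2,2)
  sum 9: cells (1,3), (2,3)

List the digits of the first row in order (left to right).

23 in 3 cells must be {6,8,9}; 16 in 2 cells must be {7,9}.
The 23 across and the 16 down share only 9, so (1,1) = 9.
(2,1) = 16 − 9 = 7 completes the 16 down.
Nothing is forced directly, so branch on (1,2), whose candidates are 6 or 8. If (1,2) = 8: that forces (1,3) = 6, after which (2,2) would have to be in {1,2,4,5} for the 13 across but in {3} for the 11 down — contradiction. So (1,2) = 6.
(1,3) = 23 − 15 = 8 completes the 23 across.
(2,2) = 11 − 6 = 5 completes the 11 down.
(2,3) = 13 − 12 = 1 completes the 13 across.

9, 6, 8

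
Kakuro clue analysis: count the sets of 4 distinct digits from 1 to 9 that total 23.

4 distinct digits from 1–9 sum between 10 and 30.

9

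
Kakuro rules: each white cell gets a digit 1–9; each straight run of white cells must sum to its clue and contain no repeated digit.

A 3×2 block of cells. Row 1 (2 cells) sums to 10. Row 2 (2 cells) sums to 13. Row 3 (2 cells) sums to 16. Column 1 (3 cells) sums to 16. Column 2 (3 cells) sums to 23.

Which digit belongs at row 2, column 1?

5

16 in 2 cells must be {7,9}; 23 in 3 cells must be {6,8,9}.
The 16 across and the 23 down share only 9, so (3,2) = 9.
(3,1) = 16 − 9 = 7 completes the 16 across.
Nothing is forced directly, so branch on (1,2), whose candidates are 6 or 8. If (1,2) = 8: then (1,1) would have to be in {2} for the 10 across but in {1,3,4,5,6,8} for the 16 down — contradiction. So (1,2) = 6.
(1,1) = 10 − 6 = 4 completes the 10 across.
(2,1) = 16 − 11 = 5 completes the 16 down.
(2,2) = 13 − 5 = 8 completes the 13 across.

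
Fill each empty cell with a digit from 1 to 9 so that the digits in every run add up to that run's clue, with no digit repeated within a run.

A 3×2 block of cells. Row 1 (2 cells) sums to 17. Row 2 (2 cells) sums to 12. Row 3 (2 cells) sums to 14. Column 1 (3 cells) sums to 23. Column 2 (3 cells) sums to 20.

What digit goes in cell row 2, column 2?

3

17 in 2 cells must be {8,9}; 23 in 3 cells must be {6,8,9}.
Nothing is forced directly, so branch on (1,1), whose candidates are 8 or 9. If (1,1) = 9: that forces (1,2) = 8, (2,1) = 8, after which (2,2) would have to be in {4} for the 12 across but in {3,5,7,9} for the 20 down — contradiction. So (1,1) = 8.
(1,2) = 17 − 8 = 9 completes the 17 across.
Given what's placed, (2,1) must be 9 to fit the 12 across and 23 down.
(2,2) = 12 − 9 = 3 completes the 12 across.
(3,1) = 23 − 17 = 6 completes the 23 down.
(3,2) = 14 − 6 = 8 completes the 14 across.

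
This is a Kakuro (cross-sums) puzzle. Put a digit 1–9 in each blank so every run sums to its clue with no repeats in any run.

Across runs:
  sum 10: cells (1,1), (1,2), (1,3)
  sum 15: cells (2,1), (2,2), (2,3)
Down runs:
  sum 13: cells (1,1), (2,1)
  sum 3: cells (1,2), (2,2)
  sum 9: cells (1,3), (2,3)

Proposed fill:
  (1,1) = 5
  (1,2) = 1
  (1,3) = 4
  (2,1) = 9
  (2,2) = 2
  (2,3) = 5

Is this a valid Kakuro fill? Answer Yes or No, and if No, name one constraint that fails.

No — the down run (1,1)–(2,1) sums to 14, not 13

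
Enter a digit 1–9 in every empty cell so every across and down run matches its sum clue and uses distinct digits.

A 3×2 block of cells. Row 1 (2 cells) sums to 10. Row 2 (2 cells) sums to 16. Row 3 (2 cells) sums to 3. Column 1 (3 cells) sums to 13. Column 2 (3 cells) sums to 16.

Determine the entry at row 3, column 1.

2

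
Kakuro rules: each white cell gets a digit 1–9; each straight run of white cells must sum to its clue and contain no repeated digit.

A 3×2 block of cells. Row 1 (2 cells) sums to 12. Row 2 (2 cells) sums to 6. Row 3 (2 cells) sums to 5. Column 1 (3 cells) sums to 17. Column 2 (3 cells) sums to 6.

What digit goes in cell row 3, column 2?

2

6 in 3 cells must be {1,2,3}.
The 12 across and the 6 down share only 3, so (1,2) = 3.
(1,1) = 12 − 3 = 9 completes the 12 across.
Nothing is forced directly, so branch on (2,2), whose candidates are 1 or 2. If (2,2) = 2: then (2,1) would have to be in {4} for the 6 across but in {1,2,3,5,6,7} for the 17 down — contradiction. So (2,2) = 1.
(2,1) = 6 − 1 = 5 completes the 6 across.
(3,1) = 17 − 14 = 3 completes the 17 down.
(3,2) = 5 − 3 = 2 completes the 5 across.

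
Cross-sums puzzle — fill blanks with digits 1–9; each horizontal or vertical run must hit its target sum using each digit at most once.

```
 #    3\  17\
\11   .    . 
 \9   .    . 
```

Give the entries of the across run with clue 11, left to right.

3 in 2 cells must be {1,2}; 17 in 2 cells must be {8,9}.
The 11 across and the 3 down share only 2, so R1C1 = 2.
R1C2 = 11 − 2 = 9 completes the 11 across.
R2C1 = 3 − 2 = 1 completes the 3 down.
R2C2 = 9 − 1 = 8 completes the 9 across.

2 9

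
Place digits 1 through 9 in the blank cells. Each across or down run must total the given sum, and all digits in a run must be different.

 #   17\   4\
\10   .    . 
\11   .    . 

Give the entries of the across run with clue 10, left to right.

9 1

17 in 2 cells must be {8,9}; 4 in 2 cells must be {1,3}.
The 11 across and the 4 down share only 3, so R2C2 = 3.
R1C2 = 4 − 3 = 1 completes the 4 down.
R2C1 = 11 − 3 = 8 completes the 11 across.
R1C1 = 10 − 1 = 9 completes the 10 across.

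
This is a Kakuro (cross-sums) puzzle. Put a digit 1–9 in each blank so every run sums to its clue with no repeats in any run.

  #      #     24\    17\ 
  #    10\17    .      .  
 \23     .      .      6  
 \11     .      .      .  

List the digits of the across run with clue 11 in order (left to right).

1 7 3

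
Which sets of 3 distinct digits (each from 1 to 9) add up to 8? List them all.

3 distinct digits from 1–9 sum between 6 and 24.

{1,2,5}; {1,3,4}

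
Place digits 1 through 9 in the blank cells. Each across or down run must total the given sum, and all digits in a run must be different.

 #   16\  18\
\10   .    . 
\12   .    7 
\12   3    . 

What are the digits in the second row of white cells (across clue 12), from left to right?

5 7

R2C1 = 12 − 7 = 5 completes the 12 across.
R3C2 = 12 − 3 = 9 completes the 12 across.
R1C1 = 16 − 8 = 8 completes the 16 down.
R1C2 = 10 − 8 = 2 completes the 10 across.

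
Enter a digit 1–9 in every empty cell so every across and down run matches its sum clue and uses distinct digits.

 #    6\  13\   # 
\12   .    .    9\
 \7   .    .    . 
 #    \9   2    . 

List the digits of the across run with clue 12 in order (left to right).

5 7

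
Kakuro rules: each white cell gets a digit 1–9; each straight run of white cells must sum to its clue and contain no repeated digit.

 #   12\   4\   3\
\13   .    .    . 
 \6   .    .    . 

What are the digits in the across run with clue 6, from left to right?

3 1 2

6 in 3 cells must be {1,2,3}; 4 in 2 cells must be {1,3}; 3 in 2 cells must be {1,2}.
The 6 across and the 12 down share only 3, so R2C1 = 3.
Given what's placed, R2C2 must be 1 to fit the 6 across and 4 down.
R2C3 = 6 − 4 = 2 completes the 6 across.
R1C1 = 12 − 3 = 9 completes the 12 down.
R1C2 = 4 − 1 = 3 completes the 4 down.
R1C3 = 13 − 12 = 1 completes the 13 across.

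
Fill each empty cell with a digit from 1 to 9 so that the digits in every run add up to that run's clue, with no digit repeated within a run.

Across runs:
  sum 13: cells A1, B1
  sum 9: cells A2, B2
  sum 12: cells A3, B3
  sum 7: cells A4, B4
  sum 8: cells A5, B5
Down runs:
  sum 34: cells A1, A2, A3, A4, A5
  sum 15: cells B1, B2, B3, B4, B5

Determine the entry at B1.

4

34 in 5 cells must be {4,6,7,8,9}; 15 in 5 cells must be {1,2,3,4,5}.
Nothing is forced directly, so branch on A4, whose candidates are 4 or 6. If A4 = 6: that forces B4 = 1, A5 = 7, after which B5 would have to be in {1} for the 8 across but in {2,3,4,5} for the 15 down — contradiction. So A4 = 4.
B4 = 7 − 4 = 3 completes the 7 across.
Nothing is forced directly, so branch on B1, whose candidates are 4 or 5. If B1 = 5: that forces A1 = 8, B3 = 4, after which A3 would have to be in {8} for the 12 across but in {6,7,9} for the 34 down — contradiction. So B1 = 4.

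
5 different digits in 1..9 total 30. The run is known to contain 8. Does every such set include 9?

Counterexample: {4,5,6,7,8} sums to 30 under that restriction without using 9.

No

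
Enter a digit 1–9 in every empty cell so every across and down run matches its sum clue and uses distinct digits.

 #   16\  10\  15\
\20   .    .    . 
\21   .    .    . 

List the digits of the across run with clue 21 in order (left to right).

7 6 8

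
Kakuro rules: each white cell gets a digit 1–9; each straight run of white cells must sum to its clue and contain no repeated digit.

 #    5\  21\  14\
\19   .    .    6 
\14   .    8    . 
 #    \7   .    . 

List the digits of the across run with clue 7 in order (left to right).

R1C1 = 4: the only remaining digit allowed by both the 19 across and the 5 down.
R1C2 = 19 − 10 = 9 completes the 19 across.
R2C1 = 5 − 4 = 1 completes the 5 down.
R2C3 = 14 − 9 = 5 completes the 14 across.
R3C2 = 21 − 17 = 4 completes the 21 down.
R3C3 = 7 − 4 = 3 completes the 7 across.

4 3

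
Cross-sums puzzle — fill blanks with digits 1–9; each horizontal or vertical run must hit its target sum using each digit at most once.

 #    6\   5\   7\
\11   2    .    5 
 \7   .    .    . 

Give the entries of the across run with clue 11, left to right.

2 4 5

7 in 3 cells must be {1,2,4}.
R1C2 = 11 − 7 = 4 completes the 11 across.
R2C1 = 6 − 2 = 4 completes the 6 down.
R2C2 = 5 − 4 = 1 completes the 5 down.
R2C3 = 7 − 5 = 2 completes the 7 across.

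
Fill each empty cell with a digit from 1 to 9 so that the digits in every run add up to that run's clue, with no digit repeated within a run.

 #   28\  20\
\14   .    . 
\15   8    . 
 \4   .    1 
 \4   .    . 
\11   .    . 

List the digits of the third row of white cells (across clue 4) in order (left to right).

4 in 2 cells must be {1,3}.
R2C2 = 15 − 8 = 7 completes the 15 across.
R3C1 = 4 − 1 = 3 completes the 4 across.

3 1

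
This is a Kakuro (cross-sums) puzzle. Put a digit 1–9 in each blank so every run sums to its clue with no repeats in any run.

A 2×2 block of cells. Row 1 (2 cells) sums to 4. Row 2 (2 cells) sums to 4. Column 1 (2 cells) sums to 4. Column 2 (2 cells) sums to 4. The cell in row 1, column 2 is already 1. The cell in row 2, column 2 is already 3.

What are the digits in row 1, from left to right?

4 in 2 cells must be {1,3}.
(1,1) = 4 − 1 = 3 completes the 4 across.
(2,1) = 4 − 3 = 1 completes the 4 across.

3 1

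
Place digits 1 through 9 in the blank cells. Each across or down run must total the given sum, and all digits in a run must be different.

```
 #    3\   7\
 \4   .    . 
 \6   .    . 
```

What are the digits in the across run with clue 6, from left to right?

2 4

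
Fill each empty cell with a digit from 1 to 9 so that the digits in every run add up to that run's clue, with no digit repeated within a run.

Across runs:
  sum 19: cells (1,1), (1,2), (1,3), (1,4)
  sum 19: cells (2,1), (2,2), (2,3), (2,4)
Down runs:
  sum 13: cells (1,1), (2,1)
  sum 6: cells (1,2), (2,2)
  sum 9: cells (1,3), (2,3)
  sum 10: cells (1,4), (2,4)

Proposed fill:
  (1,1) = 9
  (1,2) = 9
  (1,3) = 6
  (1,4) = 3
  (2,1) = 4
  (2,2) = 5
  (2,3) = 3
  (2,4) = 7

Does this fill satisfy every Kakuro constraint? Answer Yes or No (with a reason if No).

No — the down run (1,2)–(2,2) sums to 14, not 6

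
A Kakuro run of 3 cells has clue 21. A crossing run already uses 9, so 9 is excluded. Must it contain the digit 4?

No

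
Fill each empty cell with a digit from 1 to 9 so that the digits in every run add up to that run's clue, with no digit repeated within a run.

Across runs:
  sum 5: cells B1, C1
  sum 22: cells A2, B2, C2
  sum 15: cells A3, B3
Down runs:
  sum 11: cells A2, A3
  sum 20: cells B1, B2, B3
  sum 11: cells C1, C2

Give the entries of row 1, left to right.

3, 2

Nothing is forced directly, so branch on B1, whose candidates are 3 or 4. If B1 = 4: then C1 would have to be in {1} for the 5 across but in {2,3,4,5,6,7,8,9} for the 11 down — contradiction. So B1 = 3.
C1 = 5 − 3 = 2 completes the 5 across.
C2 = 11 − 2 = 9 completes the 11 down.
B2 = 8: the only remaining digit allowed by both the 22 across and the 20 down.
B3 = 20 − 11 = 9 completes the 20 down.
A2 = 22 − 17 = 5 completes the 22 across.
A3 = 15 − 9 = 6 completes the 15 across.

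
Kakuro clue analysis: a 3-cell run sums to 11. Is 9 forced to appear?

Counterexample: {1,2,8} sums to 11 without using 9.

No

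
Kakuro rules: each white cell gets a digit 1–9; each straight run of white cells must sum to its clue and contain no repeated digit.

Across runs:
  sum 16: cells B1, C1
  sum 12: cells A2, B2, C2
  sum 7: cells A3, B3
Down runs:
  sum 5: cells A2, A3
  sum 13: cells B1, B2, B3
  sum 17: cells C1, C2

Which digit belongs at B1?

16 in 2 cells must be {7,9}; 17 in 2 cells must be {8,9}.
The 16 across and the 17 down share only 9, so C1 = 9.
C2 = 17 − 9 = 8 completes the 17 down.
B1 = 16 − 9 = 7 completes the 16 across.
B2 = 1: the only remaining digit allowed by both the 12 across and the 13 down.
B3 = 13 − 8 = 5 completes the 13 down.
A2 = 12 − 9 = 3 completes the 12 across.
A3 = 7 − 5 = 2 completes the 7 across.

7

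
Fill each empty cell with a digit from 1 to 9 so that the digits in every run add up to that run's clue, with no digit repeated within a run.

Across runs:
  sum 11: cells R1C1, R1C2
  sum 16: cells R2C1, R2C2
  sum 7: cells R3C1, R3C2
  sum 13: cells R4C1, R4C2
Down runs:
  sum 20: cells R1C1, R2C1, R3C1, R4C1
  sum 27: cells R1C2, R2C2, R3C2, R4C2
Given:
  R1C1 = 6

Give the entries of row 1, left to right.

16 in 2 cells must be {7,9}.
R1C2 = 11 − 6 = 5 completes the 11 across.
R3C2 = 6: the only remaining digit allowed by both the 7 across and the 27 down.
R3C1 = 7 − 6 = 1 completes the 7 across.
Given what's placed, R2C1 must be 9 to fit the 16 across and 20 down.
R2C2 = 16 − 9 = 7 completes the 16 across.
R4C1 = 20 − 16 = 4 completes the 20 down.
R4C2 = 13 − 4 = 9 completes the 13 across.

6 5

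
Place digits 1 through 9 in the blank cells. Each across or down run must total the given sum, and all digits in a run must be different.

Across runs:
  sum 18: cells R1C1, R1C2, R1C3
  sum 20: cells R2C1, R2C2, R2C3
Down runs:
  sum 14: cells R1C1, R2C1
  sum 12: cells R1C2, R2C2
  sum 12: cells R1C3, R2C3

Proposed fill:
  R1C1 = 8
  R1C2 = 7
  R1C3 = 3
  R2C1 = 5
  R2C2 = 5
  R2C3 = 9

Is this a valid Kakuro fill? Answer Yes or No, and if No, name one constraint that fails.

No — the down run R1C1–R2C1 sums to 13, not 14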